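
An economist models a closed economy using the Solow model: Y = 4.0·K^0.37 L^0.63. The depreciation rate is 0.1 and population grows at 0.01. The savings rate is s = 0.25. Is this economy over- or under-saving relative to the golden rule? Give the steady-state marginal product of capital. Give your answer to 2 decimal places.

n + δ = 0.01 + 0.1 = 0.11.
Steady-state k*: s·A·k^0.37 = 0.11·k gives k* = (0.25·4.0/0.11)^(1/0.63) ≈ 33.2352.
MPK = 0.37·4.0·33.2352^(-0.63) ≈ 0.1628.
MPK > n+δ = 0.11, so the economy is dynamically efficient (under-saving).

under-saving; MPK ≈ 0.16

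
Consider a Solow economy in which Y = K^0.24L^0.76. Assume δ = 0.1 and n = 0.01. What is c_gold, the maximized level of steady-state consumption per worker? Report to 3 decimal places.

Capital per worker breaks even when investment replaces (n + δ)·k; here n + δ = 0.11.
At the golden rule the marginal product of capital equals n+δ: 0.24·k^(0.24−1) = 0.11. Solving, k_gold = (0.24/0.11)^(1/0.76) ≈ 2.7913.
y_gold = 2.7913^0.24 ≈ 1.2794.
c_gold = y_gold − (n+δ)·k_gold = 1.2794 − 0.11·2.7913 ≈ 0.9723.

c_gold ≈ 0.972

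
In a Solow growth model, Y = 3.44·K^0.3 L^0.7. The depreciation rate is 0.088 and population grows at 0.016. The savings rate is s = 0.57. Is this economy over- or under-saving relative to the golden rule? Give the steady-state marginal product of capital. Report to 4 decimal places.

Break-even investment rate: n + δ = 0.016 + 0.088 = 0.104.
Steady-state k*: s·A·k^0.3 = 0.104·k gives k* = (0.57·3.44/0.104)^(1/0.7) ≈ 66.3743.
MPK = 0.3·3.44·66.3743^(-0.7) ≈ 0.0547.
MPK < n+δ = 0.104, so the economy is dynamically inefficient (over-saving).

over-saving; MPK ≈ 0.0547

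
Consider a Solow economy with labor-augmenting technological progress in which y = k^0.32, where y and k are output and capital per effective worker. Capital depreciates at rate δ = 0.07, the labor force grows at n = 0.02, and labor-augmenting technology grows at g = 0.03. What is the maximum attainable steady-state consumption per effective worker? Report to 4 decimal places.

c_gold ≈ 1.0789

n + g + δ = 0.02 + 0.03 + 0.07 = 0.12.
Maximizing c = f(k) − (n+g+δ)·k gives f'(k) = n+g+δ, i.e. 0.32·k^(0.32−1) = 0.12, so k_gold = (0.32/0.12)^(1/0.68) ≈ 4.2308.
y_gold = 4.2308^0.32 ≈ 1.5866.
c_gold = y_gold − (n+g+δ)·k_gold = 1.5866 − 0.12·4.2308 ≈ 1.0789.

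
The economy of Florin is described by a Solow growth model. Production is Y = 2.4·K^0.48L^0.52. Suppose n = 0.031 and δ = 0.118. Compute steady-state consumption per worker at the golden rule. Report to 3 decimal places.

n + δ = 0.031 + 0.118 = 0.149.
Maximizing c = f(k) − (n+δ)·k gives f'(k) = n+δ, i.e. 0.48·2.4·k^(0.48−1) = 0.149, so k_gold = (0.48·2.4/0.149)^(1/0.52) ≈ 51.0745.
y_gold = 2.4·51.0745^0.48 ≈ 15.8544.
c_gold = y_gold − (n+δ)·k_gold = 15.8544 − 0.149·51.0745 ≈ 8.2443.

c_gold ≈ 8.244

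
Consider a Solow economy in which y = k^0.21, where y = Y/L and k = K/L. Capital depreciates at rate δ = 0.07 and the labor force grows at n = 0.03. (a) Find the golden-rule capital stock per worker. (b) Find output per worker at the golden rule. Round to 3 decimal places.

(a) k_gold ≈ 2.558; (b) y_gold ≈ 1.218

Capital per worker breaks even when investment replaces (n + δ)·k; here n + δ = 0.1.
Setting f'(k) = n+δ gives 0.21·k^(0.21−1) = 0.1, hence k_gold = (0.21/0.1)^(1/0.79) ≈ 2.5578.
y_gold = 2.5578^0.21 ≈ 1.2180.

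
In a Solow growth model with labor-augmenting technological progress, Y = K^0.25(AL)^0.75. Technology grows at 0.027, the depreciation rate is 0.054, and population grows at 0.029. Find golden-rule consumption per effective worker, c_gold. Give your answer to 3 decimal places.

c_gold ≈ 0.986

n + g + δ = 0.029 + 0.027 + 0.054 = 0.11.
Golden rule sets MPK = n+g+δ: 0.25·k^(0.25−1) = 0.11, so k_gold = (0.25/0.11)^(1/0.75) ≈ 2.9881.
y_gold = 2.9881^0.25 ≈ 1.3148.
c_gold = y_gold − (n+g+δ)·k_gold = 1.3148 − 0.11·2.9881 ≈ 0.9861.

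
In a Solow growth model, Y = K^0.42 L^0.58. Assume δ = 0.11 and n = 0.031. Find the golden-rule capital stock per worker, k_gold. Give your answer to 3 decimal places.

Break-even investment rate: n + δ = 0.031 + 0.11 = 0.141.
Golden rule sets MPK = n+δ: 0.42·k^(0.42−1) = 0.141, so k_gold = (0.42/0.141)^(1/0.58) ≈ 6.5659.

k_gold ≈ 6.566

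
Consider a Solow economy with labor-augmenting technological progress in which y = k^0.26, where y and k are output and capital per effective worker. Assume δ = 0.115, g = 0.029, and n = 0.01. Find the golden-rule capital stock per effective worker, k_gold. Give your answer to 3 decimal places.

k_gold ≈ 2.029

The effective depreciation rate is n + g + δ = 0.01 + 0.029 + 0.115 = 0.154.
At the golden rule the marginal product of capital equals n+g+δ: 0.26·k^(0.26−1) = 0.154. Solving, k_gold = (0.26/0.154)^(1/0.74) ≈ 2.0294.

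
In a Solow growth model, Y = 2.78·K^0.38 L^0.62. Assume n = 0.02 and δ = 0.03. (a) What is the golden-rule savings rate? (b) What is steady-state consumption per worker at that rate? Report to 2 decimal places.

Capital per worker breaks even when investment replaces (n + δ)·k; here n + δ = 0.05.
For Cobb-Douglas, s_gold equals capital's share: s_gold = 0.38.
Maximizing c = f(k) − (n+δ)·k gives f'(k) = n+δ, i.e. 0.38·2.78·k^(0.38−1) = 0.05, so k_gold = (0.38·2.78/0.05)^(1/0.62) ≈ 137.0466.
y_gold = 2.78·137.0466^0.38 ≈ 18.0325; c_gold = (1−0.38)·y_gold ≈ 11.1801.

(a) s_gold = 0.38; (b) c_gold ≈ 11.18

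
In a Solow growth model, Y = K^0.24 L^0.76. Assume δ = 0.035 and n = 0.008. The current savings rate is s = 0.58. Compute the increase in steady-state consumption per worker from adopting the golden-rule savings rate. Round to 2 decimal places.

Break-even investment rate: n + δ = 0.008 + 0.035 = 0.043.
Current steady state (s = 0.58): k* = (0.58/0.043)^(1/0.76) ≈ 30.6753, y* = 30.6753^0.24 ≈ 2.2742, c* = (1−0.58)·2.2742 ≈ 0.9552.
Golden rule sets MPK = n+δ: 0.24·k^(0.24−1) = 0.043, so k_gold = (0.24/0.043)^(1/0.76) ≈ 9.6063.
y_gold = 9.6063^0.24 ≈ 1.7211, c_gold = y_gold − 0.043·k_gold ≈ 1.3081.
Gain: Δc = 1.3081 − 0.9552 ≈ 0.3529.

Δc ≈ 0.35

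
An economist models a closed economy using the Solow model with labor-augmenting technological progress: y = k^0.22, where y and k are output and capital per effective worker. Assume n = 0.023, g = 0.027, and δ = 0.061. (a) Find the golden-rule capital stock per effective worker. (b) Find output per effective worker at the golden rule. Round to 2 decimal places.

n + g + δ = 0.023 + 0.027 + 0.061 = 0.111.
Maximizing c = f(k) − (n+g+δ)·k gives f'(k) = n+g+δ, i.e. 0.22·k^(0.22−1) = 0.111, so k_gold = (0.22/0.111)^(1/0.78) ≈ 2.4038.
y_gold = 2.4038^0.22 ≈ 1.2128.

(a) k_gold ≈ 2.40; (b) y_gold ≈ 1.21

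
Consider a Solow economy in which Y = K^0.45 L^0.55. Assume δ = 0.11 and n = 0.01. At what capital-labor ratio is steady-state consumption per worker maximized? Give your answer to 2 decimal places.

Break-even investment rate: n + δ = 0.01 + 0.11 = 0.12.
Setting f'(k) = n+δ gives 0.45·k^(0.45−1) = 0.12, hence k_gold = (0.45/0.12)^(1/0.55) ≈ 11.0584.

k_gold ≈ 11.06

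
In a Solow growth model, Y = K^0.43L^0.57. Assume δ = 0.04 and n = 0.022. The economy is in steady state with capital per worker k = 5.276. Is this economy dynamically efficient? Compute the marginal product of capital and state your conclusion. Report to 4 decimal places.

dynamically efficient; MPK ≈ 0.1666

Break-even investment rate: n + δ = 0.022 + 0.04 = 0.062.
MPK = 0.43·k^(0.43−1) = 0.43·5.276^(-0.57) ≈ 0.1666.
MPK > 0.062, so the economy is dynamically efficient (under-saving).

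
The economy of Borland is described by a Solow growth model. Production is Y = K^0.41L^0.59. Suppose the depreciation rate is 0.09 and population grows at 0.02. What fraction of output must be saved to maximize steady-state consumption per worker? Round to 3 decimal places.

s_gold = 0.410

Capital per worker breaks even when investment replaces (n + δ)·k; here n + δ = 0.11.
At the golden rule MPK = n+δ, and in any Cobb-Douglas steady state s = (n+δ)·k/y = MPK·k/y = capital's share 0.41.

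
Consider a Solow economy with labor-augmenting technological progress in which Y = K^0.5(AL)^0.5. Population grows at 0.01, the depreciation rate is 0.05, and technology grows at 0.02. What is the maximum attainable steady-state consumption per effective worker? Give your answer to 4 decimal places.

c_gold ≈ 3.1250

Break-even investment rate: n + g + δ = 0.01 + 0.02 + 0.05 = 0.08.
Golden rule sets MPK = n+g+δ: 0.5·k^(0.5−1) = 0.08, so k_gold = (0.5/0.08)^(1/0.5) ≈ 39.0625.
y_gold = 39.0625^0.5 ≈ 6.2500.
c_gold = y_gold − (n+g+δ)·k_gold = 6.2500 − 0.08·39.0625 ≈ 3.1250.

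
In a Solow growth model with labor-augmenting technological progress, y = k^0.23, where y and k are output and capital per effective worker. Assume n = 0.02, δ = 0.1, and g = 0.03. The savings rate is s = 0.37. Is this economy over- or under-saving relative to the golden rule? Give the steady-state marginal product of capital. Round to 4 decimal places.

over-saving; MPK ≈ 0.0932

n + g + δ = 0.02 + 0.03 + 0.1 = 0.15.
Steady-state k*: s·k^0.23 = 0.15·k gives k* = (0.37/0.15)^(1/0.77) ≈ 3.2302.
MPK = 0.23·3.2302^(-0.77) ≈ 0.0932.
MPK < n+g+δ = 0.15, so the economy is dynamically inefficient (over-saving).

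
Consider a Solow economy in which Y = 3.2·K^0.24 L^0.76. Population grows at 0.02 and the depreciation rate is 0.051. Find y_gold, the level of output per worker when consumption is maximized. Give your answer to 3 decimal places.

y_gold ≈ 6.787

Break-even investment rate: n + δ = 0.02 + 0.051 = 0.071.
At the golden rule the marginal product of capital equals n+δ: 0.24·3.2·k^(0.24−1) = 0.071. Solving, k_gold = (0.24·3.2/0.071)^(1/0.76) ≈ 22.9436.
Output: y_gold = 3.2·k_gold^0.24 = 3.2·22.9436^0.24 ≈ 6.7875.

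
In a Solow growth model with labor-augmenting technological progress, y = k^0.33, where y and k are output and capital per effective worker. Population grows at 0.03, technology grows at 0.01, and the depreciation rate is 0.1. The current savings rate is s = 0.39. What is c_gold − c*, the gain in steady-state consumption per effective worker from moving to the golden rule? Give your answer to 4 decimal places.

Capital per effective worker breaks even when investment replaces (n + g + δ)·k; here n + g + δ = 0.14.
Current steady state (s = 0.39): k* = (0.39/0.14)^(1/0.67) ≈ 4.6141, y* = 4.6141^0.33 ≈ 1.6563, c* = (1−0.39)·1.6563 ≈ 1.0104.
Maximizing c = f(k) − (n+g+δ)·k gives f'(k) = n+g+δ, i.e. 0.33·k^(0.33−1) = 0.14, so k_gold = (0.33/0.14)^(1/0.67) ≈ 3.5958.
y_gold = 3.5958^0.33 ≈ 1.5255, c_gold = y_gold − 0.14·k_gold ≈ 1.0221.
Gain: Δc = 1.0221 − 1.0104 ≈ 0.0117.

Δc ≈ 0.0117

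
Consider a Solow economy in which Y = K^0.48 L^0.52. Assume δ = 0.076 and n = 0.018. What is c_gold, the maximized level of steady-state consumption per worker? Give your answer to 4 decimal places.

c_gold ≈ 2.3423

The effective depreciation rate is n + δ = 0.018 + 0.076 = 0.094.
Setting f'(k) = n+δ gives 0.48·k^(0.48−1) = 0.094, hence k_gold = (0.48/0.094)^(1/0.52) ≈ 23.0015.
y_gold = 23.0015^0.48 ≈ 4.5045.
c_gold = y_gold − (n+δ)·k_gold = 4.5045 − 0.094·23.0015 ≈ 2.3423.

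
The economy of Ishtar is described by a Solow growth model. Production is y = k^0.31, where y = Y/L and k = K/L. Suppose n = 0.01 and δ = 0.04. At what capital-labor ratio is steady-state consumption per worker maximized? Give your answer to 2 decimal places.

k_gold ≈ 14.07

The effective depreciation rate is n + δ = 0.01 + 0.04 = 0.05.
At the golden rule the marginal product of capital equals n+δ: 0.31·k^(0.31−1) = 0.05. Solving, k_gold = (0.31/0.05)^(1/0.69) ≈ 14.0732.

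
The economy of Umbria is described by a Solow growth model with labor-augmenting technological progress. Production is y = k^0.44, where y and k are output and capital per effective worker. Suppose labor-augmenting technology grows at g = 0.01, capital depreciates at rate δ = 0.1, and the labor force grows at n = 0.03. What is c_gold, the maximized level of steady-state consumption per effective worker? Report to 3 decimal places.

c_gold ≈ 1.377

n + g + δ = 0.03 + 0.01 + 0.1 = 0.14.
Maximizing c = f(k) − (n+g+δ)·k gives f'(k) = n+g+δ, i.e. 0.44·k^(0.44−1) = 0.14, so k_gold = (0.44/0.14)^(1/0.56) ≈ 7.7282.
y_gold = 7.7282^0.44 ≈ 2.4590.
c_gold = y_gold − (n+g+δ)·k_gold = 2.4590 − 0.14·7.7282 ≈ 1.3770.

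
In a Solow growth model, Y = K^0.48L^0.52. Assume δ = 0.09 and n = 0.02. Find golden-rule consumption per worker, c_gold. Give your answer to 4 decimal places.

The effective depreciation rate is n + δ = 0.02 + 0.09 = 0.11.
Maximizing c = f(k) − (n+δ)·k gives f'(k) = n+δ, i.e. 0.48·k^(0.48−1) = 0.11, so k_gold = (0.48/0.11)^(1/0.52) ≈ 17.0011.
y_gold = 17.0011^0.48 ≈ 3.8961.
c_gold = y_gold − (n+δ)·k_gold = 3.8961 − 0.11·17.0011 ≈ 2.0260.

c_gold ≈ 2.0260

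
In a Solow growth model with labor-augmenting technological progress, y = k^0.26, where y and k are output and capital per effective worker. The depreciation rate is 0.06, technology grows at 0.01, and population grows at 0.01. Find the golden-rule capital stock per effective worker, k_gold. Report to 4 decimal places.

k_gold ≈ 4.9174

n + g + δ = 0.01 + 0.01 + 0.06 = 0.08.
Maximizing c = f(k) − (n+g+δ)·k gives f'(k) = n+g+δ, i.e. 0.26·k^(0.26−1) = 0.08, so k_gold = (0.26/0.08)^(1/0.74) ≈ 4.9174.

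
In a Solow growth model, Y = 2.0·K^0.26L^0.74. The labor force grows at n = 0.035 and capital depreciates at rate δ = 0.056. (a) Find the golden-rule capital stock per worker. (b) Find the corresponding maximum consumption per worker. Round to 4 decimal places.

(a) k_gold ≈ 10.5420; (b) c_gold ≈ 2.7304

The effective depreciation rate is n + δ = 0.035 + 0.056 = 0.091.
Maximizing c = f(k) − (n+δ)·k gives f'(k) = n+δ, i.e. 0.26·2.0·k^(0.26−1) = 0.091, so k_gold = (0.26·2.0/0.091)^(1/0.74) ≈ 10.5420.
y_gold = 2.0·10.5420^0.26 ≈ 3.6897; c_gold = y_gold − 0.091·k_gold ≈ 2.7304.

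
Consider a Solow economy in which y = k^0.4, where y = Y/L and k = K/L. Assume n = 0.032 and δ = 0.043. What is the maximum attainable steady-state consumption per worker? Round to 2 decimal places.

c_gold ≈ 1.83

The effective depreciation rate is n + δ = 0.032 + 0.043 = 0.075.
Maximizing c = f(k) − (n+δ)·k gives f'(k) = n+δ, i.e. 0.4·k^(0.4−1) = 0.075, so k_gold = (0.4/0.075)^(1/0.6) ≈ 16.2804.
y_gold = 16.2804^0.4 ≈ 3.0526.
c_gold = y_gold − (n+δ)·k_gold = 3.0526 − 0.075·16.2804 ≈ 1.8315.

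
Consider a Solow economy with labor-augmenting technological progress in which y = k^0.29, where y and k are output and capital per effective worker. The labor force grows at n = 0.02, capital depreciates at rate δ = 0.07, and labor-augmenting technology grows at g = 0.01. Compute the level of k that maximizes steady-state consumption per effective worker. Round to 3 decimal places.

k_gold ≈ 4.480

Break-even investment rate: n + g + δ = 0.02 + 0.01 + 0.07 = 0.1.
Maximizing c = f(k) − (n+g+δ)·k gives f'(k) = n+g+δ, i.e. 0.29·k^(0.29−1) = 0.1, so k_gold = (0.29/0.1)^(1/0.71) ≈ 4.4799.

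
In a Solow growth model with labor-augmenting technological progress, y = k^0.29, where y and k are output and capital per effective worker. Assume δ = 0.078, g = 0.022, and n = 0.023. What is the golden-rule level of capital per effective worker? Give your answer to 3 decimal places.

Capital per effective worker breaks even when investment replaces (n + g + δ)·k; here n + g + δ = 0.123.
Setting f'(k) = n+g+δ gives 0.29·k^(0.29−1) = 0.123, hence k_gold = (0.29/0.123)^(1/0.71) ≈ 3.3469.

k_gold ≈ 3.347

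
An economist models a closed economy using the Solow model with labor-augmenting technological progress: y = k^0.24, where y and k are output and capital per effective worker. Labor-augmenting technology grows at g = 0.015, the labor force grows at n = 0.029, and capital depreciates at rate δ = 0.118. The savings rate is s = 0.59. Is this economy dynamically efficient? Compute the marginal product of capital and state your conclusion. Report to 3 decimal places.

Break-even investment rate: n + g + δ = 0.029 + 0.015 + 0.118 = 0.162.
Steady-state k*: s·k^0.24 = 0.162·k gives k* = (0.59/0.162)^(1/0.76) ≈ 5.4777.
MPK = 0.24·5.4777^(-0.76) ≈ 0.0659.
MPK < n+g+δ = 0.162, so the economy is dynamically inefficient (over-saving).

dynamically inefficient; MPK ≈ 0.066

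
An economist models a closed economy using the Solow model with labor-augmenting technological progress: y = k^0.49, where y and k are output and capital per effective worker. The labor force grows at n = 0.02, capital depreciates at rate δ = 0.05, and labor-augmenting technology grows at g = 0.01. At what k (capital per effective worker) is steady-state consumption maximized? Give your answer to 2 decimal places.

k_gold ≈ 34.94

Capital per effective worker breaks even when investment replaces (n + g + δ)·k; here n + g + δ = 0.08.
At the golden rule the marginal product of capital equals n+g+δ: 0.49·k^(0.49−1) = 0.08. Solving, k_gold = (0.49/0.08)^(1/0.51) ≈ 34.9418.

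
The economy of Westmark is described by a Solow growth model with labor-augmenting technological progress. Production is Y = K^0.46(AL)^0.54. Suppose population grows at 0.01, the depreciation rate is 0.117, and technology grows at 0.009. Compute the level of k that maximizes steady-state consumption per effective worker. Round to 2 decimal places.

n + g + δ = 0.01 + 0.009 + 0.117 = 0.136.
Golden rule sets MPK = n+g+δ: 0.46·k^(0.46−1) = 0.136, so k_gold = (0.46/0.136)^(1/0.54) ≈ 9.5507.

k_gold ≈ 9.55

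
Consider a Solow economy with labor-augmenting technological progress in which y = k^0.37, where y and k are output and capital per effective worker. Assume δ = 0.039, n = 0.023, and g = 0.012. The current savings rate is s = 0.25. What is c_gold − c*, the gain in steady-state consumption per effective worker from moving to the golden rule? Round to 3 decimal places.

The effective depreciation rate is n + g + δ = 0.023 + 0.012 + 0.039 = 0.074.
Current steady state (s = 0.25): k* = (0.25/0.074)^(1/0.63) ≈ 6.9059, y* = 6.9059^0.37 ≈ 2.0441, c* = (1−0.25)·2.0441 ≈ 1.5331.
Setting f'(k) = n+g+δ gives 0.37·k^(0.37−1) = 0.074, hence k_gold = (0.37/0.074)^(1/0.63) ≈ 12.8670.
y_gold = 12.8670^0.37 ≈ 2.5734, c_gold = y_gold − 0.074·k_gold ≈ 1.6212.
Gain: Δc = 1.6212 − 1.5331 ≈ 0.0881.

Δc ≈ 0.088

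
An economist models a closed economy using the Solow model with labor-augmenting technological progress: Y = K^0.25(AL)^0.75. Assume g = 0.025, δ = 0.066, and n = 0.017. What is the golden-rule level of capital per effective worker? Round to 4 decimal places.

Break-even investment rate: n + g + δ = 0.017 + 0.025 + 0.066 = 0.108.
Golden rule sets MPK = n+g+δ: 0.25·k^(0.25−1) = 0.108, so k_gold = (0.25/0.108)^(1/0.75) ≈ 3.0621.

k_gold ≈ 3.0621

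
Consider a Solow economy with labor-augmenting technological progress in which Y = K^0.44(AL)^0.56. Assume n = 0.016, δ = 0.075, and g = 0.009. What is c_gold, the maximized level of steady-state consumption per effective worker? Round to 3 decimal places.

Capital per effective worker breaks even when investment replaces (n + g + δ)·k; here n + g + δ = 0.1.
At the golden rule the marginal product of capital equals n+g+δ: 0.44·k^(0.44−1) = 0.1. Solving, k_gold = (0.44/0.1)^(1/0.56) ≈ 14.0936.
y_gold = 14.0936^0.44 ≈ 3.2031.
c_gold = y_gold − (n+g+δ)·k_gold = 3.2031 − 0.1·14.0936 ≈ 1.7937.

c_gold ≈ 1.794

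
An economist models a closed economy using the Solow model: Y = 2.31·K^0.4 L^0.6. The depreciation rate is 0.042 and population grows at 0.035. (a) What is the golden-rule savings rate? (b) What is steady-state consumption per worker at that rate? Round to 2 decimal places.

(a) s_gold = 0.40; (b) c_gold ≈ 7.26

n + δ = 0.035 + 0.042 = 0.077.
For Cobb-Douglas, s_gold equals capital's share: s_gold = 0.4.
At the golden rule the marginal product of capital equals n+δ: 0.4·2.31·k^(0.4−1) = 0.077. Solving, k_gold = (0.4·2.31/0.077)^(1/0.6) ≈ 62.8978.
y_gold = 2.31·62.8978^0.4 ≈ 12.1078; c_gold = (1−0.4)·y_gold ≈ 7.2647.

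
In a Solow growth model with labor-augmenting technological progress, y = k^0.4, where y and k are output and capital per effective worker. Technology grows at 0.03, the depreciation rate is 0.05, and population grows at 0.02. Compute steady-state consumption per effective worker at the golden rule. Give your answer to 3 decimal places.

Break-even investment rate: n + g + δ = 0.02 + 0.03 + 0.05 = 0.1.
Maximizing c = f(k) − (n+g+δ)·k gives f'(k) = n+g+δ, i.e. 0.4·k^(0.4−1) = 0.1, so k_gold = (0.4/0.1)^(1/0.6) ≈ 10.0794.
y_gold = 10.0794^0.4 ≈ 2.5198.
c_gold = y_gold − (n+g+δ)·k_gold = 2.5198 − 0.1·10.0794 ≈ 1.5119.

c_gold ≈ 1.512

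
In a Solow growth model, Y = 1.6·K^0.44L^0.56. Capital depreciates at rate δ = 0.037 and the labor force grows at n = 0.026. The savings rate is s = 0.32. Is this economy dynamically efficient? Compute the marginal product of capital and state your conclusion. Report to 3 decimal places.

Break-even investment rate: n + δ = 0.026 + 0.037 = 0.063.
Steady-state k*: s·A·k^0.44 = 0.063·k gives k* = (0.32·1.6/0.063)^(1/0.56) ≈ 42.1574.
MPK = 0.44·1.6·42.1574^(-0.56) ≈ 0.0866.
MPK > n+δ = 0.063, so the economy is dynamically efficient (under-saving).

dynamically efficient; MPK ≈ 0.087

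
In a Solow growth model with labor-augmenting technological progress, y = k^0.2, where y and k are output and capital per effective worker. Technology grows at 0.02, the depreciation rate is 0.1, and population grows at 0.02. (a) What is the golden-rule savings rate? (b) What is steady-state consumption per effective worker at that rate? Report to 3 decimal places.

(a) s_gold = 0.200; (b) c_gold ≈ 0.875

The effective depreciation rate is n + g + δ = 0.02 + 0.02 + 0.1 = 0.14.
For Cobb-Douglas, s_gold equals capital's share: s_gold = 0.2.
Golden rule sets MPK = n+g+δ: 0.2·k^(0.2−1) = 0.14, so k_gold = (0.2/0.14)^(1/0.8) ≈ 1.5618.
y_gold = 1.5618^0.2 ≈ 1.0933; c_gold = (1−0.2)·y_gold ≈ 0.8746.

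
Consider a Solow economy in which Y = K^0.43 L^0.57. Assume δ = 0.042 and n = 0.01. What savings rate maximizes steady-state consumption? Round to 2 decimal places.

The effective depreciation rate is n + δ = 0.01 + 0.042 = 0.052.
At the golden rule MPK = n+δ, and in any Cobb-Douglas steady state s = (n+δ)·k/y = MPK·k/y = capital's share 0.43.

s_gold = 0.43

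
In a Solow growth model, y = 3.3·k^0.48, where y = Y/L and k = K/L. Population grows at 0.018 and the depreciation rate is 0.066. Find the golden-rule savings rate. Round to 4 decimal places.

s_gold = 0.4800

Capital per worker breaks even when investment replaces (n + δ)·k; here n + δ = 0.084.
At the golden rule MPK = n+δ, and in any Cobb-Douglas steady state s = (n+δ)·k/y = MPK·k/y = capital's share 0.48.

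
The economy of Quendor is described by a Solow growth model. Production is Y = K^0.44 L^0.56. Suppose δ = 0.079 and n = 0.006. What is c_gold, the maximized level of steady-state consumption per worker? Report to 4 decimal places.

n + δ = 0.006 + 0.079 = 0.085.
At the golden rule the marginal product of capital equals n+δ: 0.44·k^(0.44−1) = 0.085. Solving, k_gold = (0.44/0.085)^(1/0.56) ≈ 18.8391.
y_gold = 18.8391^0.44 ≈ 3.6394.
c_gold = y_gold − (n+δ)·k_gold = 3.6394 − 0.085·18.8391 ≈ 2.0380.

c_gold ≈ 2.0380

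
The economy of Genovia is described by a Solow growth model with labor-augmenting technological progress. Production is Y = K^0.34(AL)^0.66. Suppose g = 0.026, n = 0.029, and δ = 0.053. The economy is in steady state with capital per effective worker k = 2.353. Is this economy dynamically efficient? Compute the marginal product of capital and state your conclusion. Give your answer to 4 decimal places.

Break-even investment rate: n + g + δ = 0.029 + 0.026 + 0.053 = 0.108.
MPK = 0.34·k^(0.34−1) = 0.34·2.353^(-0.66) ≈ 0.1933.
MPK > 0.108, so the economy is dynamically efficient (under-saving).

dynamically efficient; MPK ≈ 0.1933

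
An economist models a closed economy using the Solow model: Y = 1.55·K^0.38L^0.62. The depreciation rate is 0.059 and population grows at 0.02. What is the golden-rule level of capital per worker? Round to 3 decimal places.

The effective depreciation rate is n + δ = 0.02 + 0.059 = 0.079.
Setting f'(k) = n+δ gives 0.38·1.55·k^(0.38−1) = 0.079, hence k_gold = (0.38·1.55/0.079)^(1/0.62) ≈ 25.5411.

k_gold ≈ 25.541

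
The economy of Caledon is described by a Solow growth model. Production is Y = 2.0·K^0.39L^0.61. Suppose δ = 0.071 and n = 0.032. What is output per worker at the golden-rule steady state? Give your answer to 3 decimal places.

The effective depreciation rate is n + δ = 0.032 + 0.071 = 0.103.
Golden rule sets MPK = n+δ: 0.39·2.0·k^(0.39−1) = 0.103, so k_gold = (0.39·2.0/0.103)^(1/0.61) ≈ 27.6316.
Output: y_gold = 2.0·k_gold^0.39 = 2.0·27.6316^0.39 ≈ 7.2976.

y_gold ≈ 7.298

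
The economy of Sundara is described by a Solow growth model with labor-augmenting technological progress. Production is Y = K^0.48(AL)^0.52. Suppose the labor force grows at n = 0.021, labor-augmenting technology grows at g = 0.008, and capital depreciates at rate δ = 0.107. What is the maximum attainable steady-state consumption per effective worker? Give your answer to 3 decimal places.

c_gold ≈ 1.666

Break-even investment rate: n + g + δ = 0.021 + 0.008 + 0.107 = 0.136.
At the golden rule the marginal product of capital equals n+g+δ: 0.48·k^(0.48−1) = 0.136. Solving, k_gold = (0.48/0.136)^(1/0.52) ≈ 11.3051.
y_gold = 11.3051^0.48 ≈ 3.2031.
c_gold = y_gold − (n+g+δ)·k_gold = 3.2031 − 0.136·11.3051 ≈ 1.6656.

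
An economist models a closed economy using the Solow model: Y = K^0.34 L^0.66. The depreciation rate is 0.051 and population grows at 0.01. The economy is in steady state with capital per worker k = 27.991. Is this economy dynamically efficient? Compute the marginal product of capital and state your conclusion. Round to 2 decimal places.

dynamically inefficient; MPK ≈ 0.04

n + δ = 0.01 + 0.051 = 0.061.
MPK = 0.34·k^(0.34−1) = 0.34·27.991^(-0.66) ≈ 0.0377.
MPK < 0.061, so the economy is dynamically inefficient (over-saving).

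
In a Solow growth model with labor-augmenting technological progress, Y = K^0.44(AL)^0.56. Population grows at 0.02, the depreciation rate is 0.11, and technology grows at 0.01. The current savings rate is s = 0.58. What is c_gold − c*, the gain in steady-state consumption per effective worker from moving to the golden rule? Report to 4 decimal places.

Δc ≈ 0.0939

n + g + δ = 0.02 + 0.01 + 0.11 = 0.14.
Current steady state (s = 0.58): k* = (0.58/0.14)^(1/0.56) ≈ 12.6567, y* = 12.6567^0.44 ≈ 3.0551, c* = (1−0.58)·3.0551 ≈ 1.2831.
Setting f'(k) = n+g+δ gives 0.44·k^(0.44−1) = 0.14, hence k_gold = (0.44/0.14)^(1/0.56) ≈ 7.7282.
y_gold = 7.7282^0.44 ≈ 2.4590, c_gold = y_gold − 0.14·k_gold ≈ 1.3770.
Gain: Δc = 1.3770 − 1.2831 ≈ 0.0939.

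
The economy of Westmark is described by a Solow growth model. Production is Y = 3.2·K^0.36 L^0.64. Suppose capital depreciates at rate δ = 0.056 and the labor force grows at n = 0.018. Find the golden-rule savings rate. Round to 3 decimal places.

s_gold = 0.360

The effective depreciation rate is n + δ = 0.018 + 0.056 = 0.074.
At the golden rule MPK = n+δ, and in any Cobb-Douglas steady state s = (n+δ)·k/y = MPK·k/y = capital's share 0.36.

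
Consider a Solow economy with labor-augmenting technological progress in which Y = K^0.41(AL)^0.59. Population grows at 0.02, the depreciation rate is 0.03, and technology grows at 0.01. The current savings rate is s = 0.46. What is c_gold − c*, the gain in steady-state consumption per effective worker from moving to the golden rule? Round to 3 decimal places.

Δc ≈ 0.019

n + g + δ = 0.02 + 0.01 + 0.03 = 0.06.
Current steady state (s = 0.46): k* = (0.46/0.06)^(1/0.59) ≈ 31.5743, y* = 31.5743^0.41 ≈ 4.1184, c* = (1−0.46)·4.1184 ≈ 2.2239.
At the golden rule the marginal product of capital equals n+g+δ: 0.41·k^(0.41−1) = 0.06. Solving, k_gold = (0.41/0.06)^(1/0.59) ≈ 25.9795.
y_gold = 25.9795^0.41 ≈ 3.8019, c_gold = y_gold − 0.06·k_gold ≈ 2.2431.
Gain: Δc = 2.2431 − 2.2239 ≈ 0.0192.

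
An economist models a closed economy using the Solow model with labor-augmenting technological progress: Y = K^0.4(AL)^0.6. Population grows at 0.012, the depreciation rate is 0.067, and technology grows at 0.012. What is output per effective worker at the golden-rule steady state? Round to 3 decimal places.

Capital per effective worker breaks even when investment replaces (n + g + δ)·k; here n + g + δ = 0.091.
Maximizing c = f(k) − (n+g+δ)·k gives f'(k) = n+g+δ, i.e. 0.4·k^(0.4−1) = 0.091, so k_gold = (0.4/0.091)^(1/0.6) ≈ 11.7950.
Output: y_gold = k_gold^0.4 = 11.7950^0.4 ≈ 2.6834.

y_gold ≈ 2.683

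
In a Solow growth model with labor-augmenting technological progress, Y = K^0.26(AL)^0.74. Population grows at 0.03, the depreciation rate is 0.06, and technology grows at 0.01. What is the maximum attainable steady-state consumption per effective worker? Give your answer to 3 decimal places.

Capital per effective worker breaks even when investment replaces (n + g + δ)·k; here n + g + δ = 0.1.
Maximizing c = f(k) − (n+g+δ)·k gives f'(k) = n+g+δ, i.e. 0.26·k^(0.26−1) = 0.1, so k_gold = (0.26/0.1)^(1/0.74) ≈ 3.6373.
y_gold = 3.6373^0.26 ≈ 1.3989.
c_gold = y_gold − (n+g+δ)·k_gold = 1.3989 − 0.1·3.6373 ≈ 1.0352.

c_gold ≈ 1.035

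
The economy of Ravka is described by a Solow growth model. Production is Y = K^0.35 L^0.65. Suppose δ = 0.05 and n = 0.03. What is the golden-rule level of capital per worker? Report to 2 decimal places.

k_gold ≈ 9.69

Break-even investment rate: n + δ = 0.03 + 0.05 = 0.08.
Golden rule sets MPK = n+δ: 0.35·k^(0.35−1) = 0.08, so k_gold = (0.35/0.08)^(1/0.65) ≈ 9.6855.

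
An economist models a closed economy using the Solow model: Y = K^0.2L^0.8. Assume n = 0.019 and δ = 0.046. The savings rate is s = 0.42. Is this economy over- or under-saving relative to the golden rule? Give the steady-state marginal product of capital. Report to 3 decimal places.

over-saving; MPK ≈ 0.031

Break-even investment rate: n + δ = 0.019 + 0.046 = 0.065.
Steady-state k*: s·k^0.2 = 0.065·k gives k* = (0.42/0.065)^(1/0.8) ≈ 10.3020.
MPK = 0.2·10.3020^(-0.8) ≈ 0.0310.
MPK < n+δ = 0.065, so the economy is dynamically inefficient (over-saving).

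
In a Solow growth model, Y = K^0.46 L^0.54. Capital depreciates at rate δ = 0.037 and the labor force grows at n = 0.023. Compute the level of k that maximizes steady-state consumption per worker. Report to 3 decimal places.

n + δ = 0.023 + 0.037 = 0.06.
Setting f'(k) = n+δ gives 0.46·k^(0.46−1) = 0.06, hence k_gold = (0.46/0.06)^(1/0.54) ≈ 43.4671.

k_gold ≈ 43.467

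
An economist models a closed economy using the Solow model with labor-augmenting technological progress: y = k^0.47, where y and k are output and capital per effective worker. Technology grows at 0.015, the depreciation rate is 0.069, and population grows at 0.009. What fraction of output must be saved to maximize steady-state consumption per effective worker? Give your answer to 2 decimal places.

n + g + δ = 0.009 + 0.015 + 0.069 = 0.093.
At the golden rule MPK = n+g+δ, and in any Cobb-Douglas steady state s = (n+g+δ)·k/y = MPK·k/y = capital's share 0.47.

s_gold = 0.47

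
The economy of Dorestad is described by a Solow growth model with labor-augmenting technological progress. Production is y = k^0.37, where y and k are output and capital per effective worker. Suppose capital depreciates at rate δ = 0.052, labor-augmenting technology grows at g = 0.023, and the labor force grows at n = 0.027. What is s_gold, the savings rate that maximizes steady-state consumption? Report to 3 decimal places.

s_gold = 0.370

n + g + δ = 0.027 + 0.023 + 0.052 = 0.102.
At the golden rule MPK = n+g+δ, and in any Cobb-Douglas steady state s = (n+g+δ)·k/y = MPK·k/y = capital's share 0.37.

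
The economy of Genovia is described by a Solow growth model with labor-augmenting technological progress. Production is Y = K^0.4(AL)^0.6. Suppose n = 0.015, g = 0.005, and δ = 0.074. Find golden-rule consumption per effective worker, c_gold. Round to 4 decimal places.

n + g + δ = 0.015 + 0.005 + 0.074 = 0.094.
Golden rule sets MPK = n+g+δ: 0.4·k^(0.4−1) = 0.094, so k_gold = (0.4/0.094)^(1/0.6) ≈ 11.1743.
y_gold = 11.1743^0.4 ≈ 2.6260.
c_gold = y_gold − (n+g+δ)·k_gold = 2.6260 − 0.094·11.1743 ≈ 1.5756.

c_gold ≈ 1.5756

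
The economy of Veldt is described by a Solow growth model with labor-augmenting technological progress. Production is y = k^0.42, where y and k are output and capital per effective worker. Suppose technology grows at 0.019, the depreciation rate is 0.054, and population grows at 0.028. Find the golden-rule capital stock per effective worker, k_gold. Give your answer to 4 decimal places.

k_gold ≈ 11.6712

The effective depreciation rate is n + g + δ = 0.028 + 0.019 + 0.054 = 0.101.
At the golden rule the marginal product of capital equals n+g+δ: 0.42·k^(0.42−1) = 0.101. Solving, k_gold = (0.42/0.101)^(1/0.58) ≈ 11.6712.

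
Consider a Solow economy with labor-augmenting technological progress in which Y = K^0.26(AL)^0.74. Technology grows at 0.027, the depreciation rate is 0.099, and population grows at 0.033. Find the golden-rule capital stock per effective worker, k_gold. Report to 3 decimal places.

k_gold ≈ 1.944

The effective depreciation rate is n + g + δ = 0.033 + 0.027 + 0.099 = 0.159.
At the golden rule the marginal product of capital equals n+g+δ: 0.26·k^(0.26−1) = 0.159. Solving, k_gold = (0.26/0.159)^(1/0.74) ≈ 1.9436.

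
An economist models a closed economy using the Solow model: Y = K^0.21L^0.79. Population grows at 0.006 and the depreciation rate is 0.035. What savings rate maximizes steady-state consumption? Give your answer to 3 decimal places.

s_gold = 0.210

Break-even investment rate: n + δ = 0.006 + 0.035 = 0.041.
At the golden rule MPK = n+δ, and in any Cobb-Douglas steady state s = (n+δ)·k/y = MPK·k/y = capital's share 0.21.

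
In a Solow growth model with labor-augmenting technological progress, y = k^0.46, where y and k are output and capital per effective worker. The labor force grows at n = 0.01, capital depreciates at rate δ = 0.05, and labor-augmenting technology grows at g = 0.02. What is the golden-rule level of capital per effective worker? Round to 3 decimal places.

k_gold ≈ 25.515

Capital per effective worker breaks even when investment replaces (n + g + δ)·k; here n + g + δ = 0.08.
Maximizing c = f(k) − (n+g+δ)·k gives f'(k) = n+g+δ, i.e. 0.46·k^(0.46−1) = 0.08, so k_gold = (0.46/0.08)^(1/0.54) ≈ 25.5148.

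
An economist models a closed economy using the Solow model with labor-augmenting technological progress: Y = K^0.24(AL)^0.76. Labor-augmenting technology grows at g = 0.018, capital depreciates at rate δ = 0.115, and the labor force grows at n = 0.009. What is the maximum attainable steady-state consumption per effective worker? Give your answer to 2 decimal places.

The effective depreciation rate is n + g + δ = 0.009 + 0.018 + 0.115 = 0.142.
At the golden rule the marginal product of capital equals n+g+δ: 0.24·k^(0.24−1) = 0.142. Solving, k_gold = (0.24/0.142)^(1/0.76) ≈ 1.9948.
y_gold = 1.9948^0.24 ≈ 1.1803.
c_gold = y_gold − (n+g+δ)·k_gold = 1.1803 − 0.142·1.9948 ≈ 0.8970.

c_gold ≈ 0.90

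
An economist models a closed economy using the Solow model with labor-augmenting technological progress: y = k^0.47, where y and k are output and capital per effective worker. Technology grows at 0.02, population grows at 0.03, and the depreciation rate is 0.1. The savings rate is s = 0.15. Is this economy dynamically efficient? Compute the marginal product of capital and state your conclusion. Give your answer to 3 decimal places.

Break-even investment rate: n + g + δ = 0.03 + 0.02 + 0.1 = 0.15.
Steady-state k*: s·k^0.47 = 0.15·k gives k* = (0.15/0.15)^(1/0.53) ≈ 1.0000.
MPK = 0.47·1.0000^(-0.53) ≈ 0.4700.
MPK > n+g+δ = 0.15, so the economy is dynamically efficient (under-saving).

dynamically efficient; MPK ≈ 0.470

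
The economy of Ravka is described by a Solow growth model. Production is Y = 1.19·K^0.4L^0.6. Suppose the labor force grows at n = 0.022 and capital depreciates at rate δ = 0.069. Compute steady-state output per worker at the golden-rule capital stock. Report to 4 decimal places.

y_gold ≈ 3.5858

Break-even investment rate: n + δ = 0.022 + 0.069 = 0.091.
Maximizing c = f(k) − (n+δ)·k gives f'(k) = n+δ, i.e. 0.4·1.19·k^(0.4−1) = 0.091, so k_gold = (0.4·1.19/0.091)^(1/0.6) ≈ 15.7619.
Output: y_gold = 1.19·k_gold^0.4 = 1.19·15.7619^0.4 ≈ 3.5858.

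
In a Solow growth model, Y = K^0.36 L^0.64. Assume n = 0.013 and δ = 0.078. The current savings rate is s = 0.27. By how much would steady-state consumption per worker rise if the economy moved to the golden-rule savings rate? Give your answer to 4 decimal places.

Δc ≈ 0.0413

n + δ = 0.013 + 0.078 = 0.091.
Current steady state (s = 0.27): k* = (0.27/0.091)^(1/0.64) ≈ 5.4702, y* = 5.4702^0.36 ≈ 1.8437, c* = (1−0.27)·1.8437 ≈ 1.3459.
Maximizing c = f(k) − (n+δ)·k gives f'(k) = n+δ, i.e. 0.36·k^(0.36−1) = 0.091, so k_gold = (0.36/0.091)^(1/0.64) ≈ 8.5747.
y_gold = 8.5747^0.36 ≈ 2.1675, c_gold = y_gold − 0.091·k_gold ≈ 1.3872.
Gain: Δc = 1.3872 − 1.3459 ≈ 0.0413.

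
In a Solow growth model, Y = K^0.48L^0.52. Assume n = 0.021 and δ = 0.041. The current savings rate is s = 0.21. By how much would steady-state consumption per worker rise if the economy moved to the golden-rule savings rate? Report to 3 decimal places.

The effective depreciation rate is n + δ = 0.021 + 0.041 = 0.062.
Current steady state (s = 0.21): k* = (0.21/0.062)^(1/0.52) ≈ 10.4448, y* = 10.4448^0.48 ≈ 3.0837, c* = (1−0.21)·3.0837 ≈ 2.4361.
Maximizing c = f(k) − (n+δ)·k gives f'(k) = n+δ, i.e. 0.48·k^(0.48−1) = 0.062, so k_gold = (0.48/0.062)^(1/0.52) ≈ 51.2066.
y_gold = 51.2066^0.48 ≈ 6.6142, c_gold = y_gold − 0.062·k_gold ≈ 3.4394.
Gain: Δc = 3.4394 − 2.4361 ≈ 1.0033.

Δc ≈ 1.003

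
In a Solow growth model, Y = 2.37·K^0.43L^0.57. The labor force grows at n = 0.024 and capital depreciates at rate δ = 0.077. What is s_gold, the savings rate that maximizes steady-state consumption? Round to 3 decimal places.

n + δ = 0.024 + 0.077 = 0.101.
At the golden rule MPK = n+δ, and in any Cobb-Douglas steady state s = (n+δ)·k/y = MPK·k/y = capital's share 0.43.

s_gold = 0.430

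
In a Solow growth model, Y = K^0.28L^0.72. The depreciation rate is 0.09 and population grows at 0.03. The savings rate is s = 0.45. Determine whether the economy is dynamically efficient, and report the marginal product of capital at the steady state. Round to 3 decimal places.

dynamically inefficient; MPK ≈ 0.075

Capital per worker breaks even when investment replaces (n + δ)·k; here n + δ = 0.12.
Steady-state k*: s·k^0.28 = 0.12·k gives k* = (0.45/0.12)^(1/0.72) ≈ 6.2700.
MPK = 0.28·6.2700^(-0.72) ≈ 0.0747.
MPK < n+δ = 0.12, so the economy is dynamically inefficient (over-saving).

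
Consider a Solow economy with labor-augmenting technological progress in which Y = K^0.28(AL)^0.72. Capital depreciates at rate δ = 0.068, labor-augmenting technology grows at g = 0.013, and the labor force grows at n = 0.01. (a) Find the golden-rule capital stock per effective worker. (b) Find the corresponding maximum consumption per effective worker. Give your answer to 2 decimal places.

(a) k_gold ≈ 4.76; (b) c_gold ≈ 1.11

Capital per effective worker breaks even when investment replaces (n + g + δ)·k; here n + g + δ = 0.091.
Maximizing c = f(k) − (n+g+δ)·k gives f'(k) = n+g+δ, i.e. 0.28·k^(0.28−1) = 0.091, so k_gold = (0.28/0.091)^(1/0.72) ≈ 4.7636.
y_gold = 4.7636^0.28 ≈ 1.5482; c_gold = y_gold − 0.091·k_gold ≈ 1.1147.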